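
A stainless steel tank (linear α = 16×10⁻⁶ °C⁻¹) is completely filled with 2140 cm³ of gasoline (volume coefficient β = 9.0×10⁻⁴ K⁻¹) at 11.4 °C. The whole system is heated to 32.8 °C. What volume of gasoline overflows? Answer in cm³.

39.0 cm³

The tank also expands: β_container ≈ 3α = 4.8×10⁻⁵ /K
Net overflow = V₀(β_liq − 3α_cont)ΔT
β − 3α = 9.00×10⁻⁴ − 4.8×10⁻⁵ = 8.52×10⁻⁴ /K; ΔT = 21.4 K
ΔV = 2140 × 8.52×10⁻⁴ × 21.4 = 39.0 cm³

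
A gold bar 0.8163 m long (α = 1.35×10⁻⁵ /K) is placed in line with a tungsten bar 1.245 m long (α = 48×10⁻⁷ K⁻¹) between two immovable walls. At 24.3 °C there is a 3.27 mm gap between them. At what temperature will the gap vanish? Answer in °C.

Gap closes when ΔL₁ + ΔL₂ = 3.27 mm = 3.27×10⁻³ m
(α₁L₁ + α₂L₂)ΔT = g
α₁L₁ + α₂L₂ = 1.35×10⁻⁵×0.8163 + 48×10⁻⁷×1.245 = 1.699605×10⁻⁵ m/K
ΔT = 3.27×10⁻³ / 1.699605×10⁻⁵ = 192.40 K
T = 24.3 + 192.40 = 216.70 °C

T = 217 °C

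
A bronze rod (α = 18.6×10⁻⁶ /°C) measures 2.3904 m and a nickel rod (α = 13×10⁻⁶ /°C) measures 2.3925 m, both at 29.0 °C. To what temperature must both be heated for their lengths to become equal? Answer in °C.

Equal length when α₁L₁ΔT − α₂L₂ΔT = L₂ − L₁ = 2.10×10⁻³ m
α₁L₁ = 4.446144×10⁻⁵, α₂L₂ = 3.11025×10⁻⁵ → Δ(αL) = 1.335894×10⁻⁵ m/K
ΔT = 2.10×10⁻³ / 1.335894×10⁻⁵ = 157.198 K, so T = 29.0 + 157.198 = 186.198 °C

T = 186.2 °C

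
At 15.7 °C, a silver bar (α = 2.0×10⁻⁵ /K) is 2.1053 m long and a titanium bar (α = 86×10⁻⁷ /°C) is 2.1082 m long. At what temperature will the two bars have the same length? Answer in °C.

T = 136.7 °C

L₁(1 + α₁ΔT) = L₂(1 + α₂ΔT) ⇒ ΔT = (L₂ − L₁)/(α₁L₁ − α₂L₂)
L₂ − L₁ = 2.1082 − 2.1053 = 2.90×10⁻³ m
α₁L₁ − α₂L₂ = 2.0×10⁻⁵×2.1053 − 86×10⁻⁷×2.1082 = 2.397548×10⁻⁵ m/K
ΔT = 2.90×10⁻³ / 2.397548×10⁻⁵ = 120.957 K
T = 15.7 + 120.957 = 136.657 °C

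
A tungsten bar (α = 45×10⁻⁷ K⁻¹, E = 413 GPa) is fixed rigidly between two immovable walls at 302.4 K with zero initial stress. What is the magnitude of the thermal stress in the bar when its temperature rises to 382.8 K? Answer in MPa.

Fully constrained: the free strain ε = αΔT is blocked, so σ = Eε = EαΔT.
|ΔT| = 80.4 K
σ = 413×10⁹ × 45×10⁻⁷ × 80.4 = 1.49×10⁸ Pa

σ = 149 MPa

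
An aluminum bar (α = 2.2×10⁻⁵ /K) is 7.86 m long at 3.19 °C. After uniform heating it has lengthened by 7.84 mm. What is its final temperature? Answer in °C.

T = 48.5 °C

ΔL = αL₀ΔT ⇒ ΔT = ΔL / (αL₀)
ΔT = 7.84×10⁻³ m / (2.2×10⁻⁵ × 7.86 m) = 45.339 K
T = 3.19 + 45.339 = 48.529 °C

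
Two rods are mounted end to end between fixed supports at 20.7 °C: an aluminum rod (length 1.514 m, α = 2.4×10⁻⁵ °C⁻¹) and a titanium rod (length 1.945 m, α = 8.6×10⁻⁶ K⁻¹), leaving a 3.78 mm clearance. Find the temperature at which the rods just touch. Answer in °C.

T = 91.9 °C

Gap closes when ΔL₁ + ΔL₂ = 3.78 mm = 3.78×10⁻³ m
(α₁L₁ + α₂L₂)ΔT = g
α₁L₁ + α₂L₂ = 2.4×10⁻⁵×1.514 + 8.6×10⁻⁶×1.945 = 5.3063×10⁻⁵ m/K
ΔT = 3.78×10⁻³ / 5.3063×10⁻⁵ = 71.236 K
T = 20.7 + 71.236 = 91.936 °C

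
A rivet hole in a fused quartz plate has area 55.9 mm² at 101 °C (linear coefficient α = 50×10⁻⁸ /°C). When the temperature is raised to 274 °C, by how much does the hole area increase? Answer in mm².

ΔA = 0.00967 mm²

Area coefficient ≈ 2α; |ΔT| = 173 K
ΔA = 2αA₀ΔT = 2(50×10⁻⁸)(55.9)(173) = 9.67×10⁻³ mm²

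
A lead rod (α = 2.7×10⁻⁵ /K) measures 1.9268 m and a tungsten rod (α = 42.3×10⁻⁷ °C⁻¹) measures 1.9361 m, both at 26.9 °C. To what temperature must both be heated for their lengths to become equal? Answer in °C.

T = 239.1 °C

L₁(1 + α₁ΔT) = L₂(1 + α₂ΔT) ⇒ ΔT = (L₂ − L₁)/(α₁L₁ − α₂L₂)
L₂ − L₁ = 1.9361 − 1.9268 = 9.30×10⁻³ m
α₁L₁ − α₂L₂ = 2.7×10⁻⁵×1.9268 − 42.3×10⁻⁷×1.9361 = 4.3833897×10⁻⁵ m/K
ΔT = 9.30×10⁻³ / 4.3833897×10⁻⁵ = 212.165 K
T = 26.9 + 212.165 = 239.065 °C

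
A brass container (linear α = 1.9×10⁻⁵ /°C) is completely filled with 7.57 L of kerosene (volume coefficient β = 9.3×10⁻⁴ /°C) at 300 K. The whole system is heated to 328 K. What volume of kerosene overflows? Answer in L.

The container also expands: β_container ≈ 3α = 5.7×10⁻⁵ /K
Net overflow = V₀(β_liq − 3α_cont)ΔT
β − 3α = 9.30×10⁻⁴ − 5.7×10⁻⁵ = 8.73×10⁻⁴ /K; ΔT = 28 K
ΔV = 7.57 × 8.73×10⁻⁴ × 28 = 0.185 L

0.185 L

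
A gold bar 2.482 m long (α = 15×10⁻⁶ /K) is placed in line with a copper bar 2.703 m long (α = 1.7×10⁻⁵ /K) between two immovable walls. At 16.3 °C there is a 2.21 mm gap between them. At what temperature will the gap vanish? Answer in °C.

Gap closes when ΔL₁ + ΔL₂ = 2.21 mm = 2.21×10⁻³ m
(α₁L₁ + α₂L₂)ΔT = g
α₁L₁ + α₂L₂ = 15×10⁻⁶×2.482 + 1.7×10⁻⁵×2.703 = 8.3181×10⁻⁵ m/K
ΔT = 2.21×10⁻³ / 8.3181×10⁻⁵ = 26.569 K
T = 16.3 + 26.569 = 42.869 °C

T = 42.9 °C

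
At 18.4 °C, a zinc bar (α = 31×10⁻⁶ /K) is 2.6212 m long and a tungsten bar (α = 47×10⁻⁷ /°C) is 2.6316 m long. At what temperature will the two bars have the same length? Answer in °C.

L₁(1 + α₁ΔT) = L₂(1 + α₂ΔT) ⇒ ΔT = (L₂ − L₁)/(α₁L₁ − α₂L₂)
L₂ − L₁ = 2.6316 − 2.6212 = 1.04×10⁻² m
α₁L₁ − α₂L₂ = 31×10⁻⁶×2.6212 − 47×10⁻⁷×2.6316 = 6.888868×10⁻⁵ m/K
ΔT = 1.04×10⁻² / 6.888868×10⁻⁵ = 150.968 K
T = 18.4 + 150.968 = 169.368 °C

T = 169.4 °C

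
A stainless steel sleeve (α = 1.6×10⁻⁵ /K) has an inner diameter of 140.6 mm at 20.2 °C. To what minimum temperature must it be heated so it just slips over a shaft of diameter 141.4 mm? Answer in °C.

T = 376 °C

Required Δd = 141.4 − 140.6 = 0.8 mm
Δd = αd₀ΔT ⇒ ΔT = Δd/(αd₀) = 0.8 / (1.6×10⁻⁵ × 140.6) = 355.62 K
T_min = 20.2 + 355.62 = 375.82 °C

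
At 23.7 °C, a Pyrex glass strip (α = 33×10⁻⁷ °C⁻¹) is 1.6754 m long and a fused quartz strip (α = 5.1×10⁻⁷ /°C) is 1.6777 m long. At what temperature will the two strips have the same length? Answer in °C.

T = 515.9 °C

Equal length when α₁L₁ΔT − α₂L₂ΔT = L₂ − L₁ = 2.30×10⁻³ m
α₁L₁ = 5.52882×10⁻⁶, α₂L₂ = 8.55627×10⁻⁷ → Δ(αL) = 4.673193×10⁻⁶ m/K
ΔT = 2.30×10⁻³ / 4.673193×10⁻⁶ = 492.169 K, so T = 23.7 + 492.169 = 515.869 °C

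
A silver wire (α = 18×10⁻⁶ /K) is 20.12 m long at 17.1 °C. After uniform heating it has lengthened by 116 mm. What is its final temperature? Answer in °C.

T = 337 °C

ΔL = αL₀ΔT ⇒ ΔT = ΔL / (αL₀)
ΔT = 116×10⁻³ m / (18×10⁻⁶ × 20.12 m) = 320.30 K
T = 17.1 + 320.30 = 337.40 °C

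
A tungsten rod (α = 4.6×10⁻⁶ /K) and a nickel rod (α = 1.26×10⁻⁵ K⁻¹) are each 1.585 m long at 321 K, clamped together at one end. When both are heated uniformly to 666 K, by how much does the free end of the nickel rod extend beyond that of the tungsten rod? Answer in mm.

4.37 mm

ΔT = 345 K
tungsten: ΔL = 4.6×10⁻⁶ × 1.585 m × 345 = 2.5154×10⁻³ m = 2.5154 mm
nickel: ΔL = 1.26×10⁻⁵ × 1.585 m × 345 = 6.8900×10⁻³ m = 6.8900 mm
difference = 6.8900 − 2.5154 = 4.3746 mm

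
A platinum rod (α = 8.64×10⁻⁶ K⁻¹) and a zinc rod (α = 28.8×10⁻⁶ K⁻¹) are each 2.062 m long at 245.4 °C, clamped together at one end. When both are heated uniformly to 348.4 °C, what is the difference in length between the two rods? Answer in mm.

ΔT = 103.0 K
platinum: ΔL = 8.64×10⁻⁶ × 2.062 m × 103.0 = 1.8350×10⁻³ m = 1.8350 mm
zinc: ΔL = 28.8×10⁻⁶ × 2.062 m × 103.0 = 6.1167×10⁻³ m = 6.1167 mm
difference = 6.1167 − 1.8350 = 4.2817 mm

4.28 mm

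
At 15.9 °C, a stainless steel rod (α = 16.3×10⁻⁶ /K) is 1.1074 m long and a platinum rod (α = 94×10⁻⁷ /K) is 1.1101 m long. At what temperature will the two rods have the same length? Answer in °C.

Equal length when α₁L₁ΔT − α₂L₂ΔT = L₂ − L₁ = 2.70×10⁻³ m
α₁L₁ = 1.805062×10⁻⁵, α₂L₂ = 1.043494×10⁻⁵ → Δ(αL) = 7.61568×10⁻⁶ m/K
ΔT = 2.70×10⁻³ / 7.61568×10⁻⁶ = 354.532 K, so T = 15.9 + 354.532 = 370.432 °C

T = 370.4 °C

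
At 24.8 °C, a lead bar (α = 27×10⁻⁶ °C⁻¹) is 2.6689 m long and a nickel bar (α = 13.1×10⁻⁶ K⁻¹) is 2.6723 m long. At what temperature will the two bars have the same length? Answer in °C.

T = 116.6 °C

Equal length when α₁L₁ΔT − α₂L₂ΔT = L₂ − L₁ = 3.40×10⁻³ m
α₁L₁ = 7.20603×10⁻⁵, α₂L₂ = 3.500713×10⁻⁵ → Δ(αL) = 3.705317×10⁻⁵ m/K
ΔT = 3.40×10⁻³ / 3.705317×10⁻⁵ = 91.760 K, so T = 24.8 + 91.760 = 116.560 °C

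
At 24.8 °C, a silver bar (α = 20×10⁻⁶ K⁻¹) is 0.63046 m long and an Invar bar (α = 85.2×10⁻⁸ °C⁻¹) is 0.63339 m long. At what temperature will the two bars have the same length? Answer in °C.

L₁(1 + α₁ΔT) = L₂(1 + α₂ΔT) ⇒ ΔT = (L₂ − L₁)/(α₁L₁ − α₂L₂)
L₂ − L₁ = 0.63339 − 0.63046 = 2.93×10⁻³ m
α₁L₁ − α₂L₂ = 20×10⁻⁶×0.63046 − 85.2×10⁻⁸×0.63339 = 1.206955172×10⁻⁵ m/K
ΔT = 2.93×10⁻³ / 1.206955172×10⁻⁵ = 242.760 K
T = 24.8 + 242.760 = 267.560 °C

T = 267.6 °C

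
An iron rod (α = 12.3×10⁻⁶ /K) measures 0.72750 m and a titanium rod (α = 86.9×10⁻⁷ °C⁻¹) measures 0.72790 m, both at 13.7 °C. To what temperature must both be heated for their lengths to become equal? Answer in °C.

L₁(1 + α₁ΔT) = L₂(1 + α₂ΔT) ⇒ ΔT = (L₂ − L₁)/(α₁L₁ − α₂L₂)
L₂ − L₁ = 0.72790 − 0.72750 = 4.00×10⁻⁴ m
α₁L₁ − α₂L₂ = 12.3×10⁻⁶×0.72750 − 86.9×10⁻⁷×0.72790 = 2.622799×10⁻⁶ m/K
ΔT = 4.00×10⁻⁴ / 2.622799×10⁻⁶ = 152.509 K
T = 13.7 + 152.509 = 166.209 °C

T = 166.2 °C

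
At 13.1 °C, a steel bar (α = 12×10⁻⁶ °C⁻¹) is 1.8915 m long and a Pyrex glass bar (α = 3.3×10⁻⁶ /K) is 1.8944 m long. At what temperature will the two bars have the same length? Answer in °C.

Equal length when α₁L₁ΔT − α₂L₂ΔT = L₂ − L₁ = 2.90×10⁻³ m
α₁L₁ = 2.2698×10⁻⁵, α₂L₂ = 6.25152×10⁻⁶ → Δ(αL) = 1.644648×10⁻⁵ m/K
ΔT = 2.90×10⁻³ / 1.644648×10⁻⁵ = 176.330 K, so T = 13.1 + 176.330 = 189.430 °C

T = 189.4 °C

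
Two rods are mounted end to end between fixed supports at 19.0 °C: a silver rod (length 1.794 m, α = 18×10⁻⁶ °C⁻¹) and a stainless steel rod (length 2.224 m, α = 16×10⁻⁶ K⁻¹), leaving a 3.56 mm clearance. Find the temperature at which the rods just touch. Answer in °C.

T = 71.4 °C

α₁L₁ = 3.2292×10⁻⁵ m/K, α₂L₂ = 3.5584×10⁻⁵ m/K → total 6.7876×10⁻⁵ m/K
ΔT = g/(α₁L₁+α₂L₂) = 3.56×10⁻³ / 6.7876×10⁻⁵ = 52.449 K
T = 19.0 + 52.449 = 71.449 °C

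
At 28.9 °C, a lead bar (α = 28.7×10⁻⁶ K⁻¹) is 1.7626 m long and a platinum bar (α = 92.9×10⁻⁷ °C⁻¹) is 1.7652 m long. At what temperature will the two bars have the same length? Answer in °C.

T = 105.0 °C

Equal length when α₁L₁ΔT − α₂L₂ΔT = L₂ − L₁ = 2.60×10⁻³ m
α₁L₁ = 5.058662×10⁻⁵, α₂L₂ = 1.6398708×10⁻⁵ → Δ(αL) = 3.4187912×10⁻⁵ m/K
ΔT = 2.60×10⁻³ / 3.4187912×10⁻⁵ = 76.050 K, so T = 28.9 + 76.050 = 104.950 °C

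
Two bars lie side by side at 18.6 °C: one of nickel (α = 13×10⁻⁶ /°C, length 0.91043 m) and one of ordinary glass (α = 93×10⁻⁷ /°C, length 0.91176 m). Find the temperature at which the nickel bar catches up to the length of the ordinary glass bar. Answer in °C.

T = 414.9 °C

L₁(1 + α₁ΔT) = L₂(1 + α₂ΔT) ⇒ ΔT = (L₂ − L₁)/(α₁L₁ − α₂L₂)
L₂ − L₁ = 0.91176 − 0.91043 = 1.33×10⁻³ m
α₁L₁ − α₂L₂ = 13×10⁻⁶×0.91043 − 93×10⁻⁷×0.91176 = 3.356222×10⁻⁶ m/K
ΔT = 1.33×10⁻³ / 3.356222×10⁻⁶ = 396.279 K
T = 18.6 + 396.279 = 414.879 °C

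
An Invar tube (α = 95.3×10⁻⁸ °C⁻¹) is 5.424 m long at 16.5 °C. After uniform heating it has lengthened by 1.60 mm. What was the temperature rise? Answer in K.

ΔL = αL₀ΔT ⇒ ΔT = ΔL / (αL₀)
ΔT = 1.60×10⁻³ m / (95.3×10⁻⁸ × 5.424 m) = 309.53 K

ΔT = 310 K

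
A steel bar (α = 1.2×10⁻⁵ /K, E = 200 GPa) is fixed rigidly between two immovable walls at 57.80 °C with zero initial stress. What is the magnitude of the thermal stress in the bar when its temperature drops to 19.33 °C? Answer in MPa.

σ = 92.3 MPa

Fully constrained: the free strain ε = αΔT is blocked, so σ = Eε = EαΔT.
|ΔT| = 38.47 K
σ = 200×10⁹ × 1.2×10⁻⁵ × 38.47 = 9.23×10⁷ Pa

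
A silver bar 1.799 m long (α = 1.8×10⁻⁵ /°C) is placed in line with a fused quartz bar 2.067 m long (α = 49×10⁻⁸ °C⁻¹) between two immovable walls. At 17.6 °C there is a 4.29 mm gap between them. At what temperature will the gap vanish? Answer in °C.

α₁L₁ = 3.2382×10⁻⁵ m/K, α₂L₂ = 1.01283×10⁻⁶ m/K → total 3.339483×10⁻⁵ m/K
ΔT = g/(α₁L₁+α₂L₂) = 4.29×10⁻³ / 3.339483×10⁻⁵ = 128.46 K
T = 17.6 + 128.46 = 146.06 °C

T = 146 °C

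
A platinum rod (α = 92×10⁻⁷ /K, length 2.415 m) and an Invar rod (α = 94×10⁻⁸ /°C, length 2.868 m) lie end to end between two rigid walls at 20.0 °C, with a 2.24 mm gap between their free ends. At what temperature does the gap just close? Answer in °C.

T = 110 °C

α₁L₁ = 2.2218×10⁻⁵ m/K, α₂L₂ = 2.69592×10⁻⁶ m/K → total 2.491392×10⁻⁵ m/K
ΔT = g/(α₁L₁+α₂L₂) = 2.24×10⁻³ / 2.491392×10⁻⁵ = 89.91 K
T = 20.0 + 89.91 = 109.91 °C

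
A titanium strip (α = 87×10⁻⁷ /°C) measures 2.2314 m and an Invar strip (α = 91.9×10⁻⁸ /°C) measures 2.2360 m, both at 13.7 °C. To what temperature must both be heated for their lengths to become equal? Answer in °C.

T = 278.7 °C

Equal length when α₁L₁ΔT − α₂L₂ΔT = L₂ − L₁ = 4.60×10⁻³ m
α₁L₁ = 1.941318×10⁻⁵, α₂L₂ = 2.054884×10⁻⁶ → Δ(αL) = 1.7358296×10⁻⁵ m/K
ΔT = 4.60×10⁻³ / 1.7358296×10⁻⁵ = 265.003 K, so T = 13.7 + 265.003 = 278.703 °C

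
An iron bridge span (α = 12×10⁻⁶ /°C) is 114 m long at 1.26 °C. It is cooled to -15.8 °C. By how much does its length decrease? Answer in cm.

ΔL = 2.33 cm

|ΔT| = |-15.8 − 1.26| = 17.06 K
ΔL = αL₀ΔT = (12×10⁻⁶)(114)(17.06) = 2.33×10⁻² m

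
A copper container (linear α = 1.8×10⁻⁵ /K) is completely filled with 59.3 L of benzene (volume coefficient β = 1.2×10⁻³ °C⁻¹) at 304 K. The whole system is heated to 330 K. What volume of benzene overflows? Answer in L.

1.77 L

The container also expands: β_container ≈ 3α = 5.4×10⁻⁵ /K
Net overflow = V₀(β_liq − 3α_cont)ΔT
β − 3α = 1.20×10⁻³ − 5.4×10⁻⁵ = 1.146×10⁻³ /K; ΔT = 26 K
ΔV = 59.3 × 1.146×10⁻³ × 26 = 1.77 L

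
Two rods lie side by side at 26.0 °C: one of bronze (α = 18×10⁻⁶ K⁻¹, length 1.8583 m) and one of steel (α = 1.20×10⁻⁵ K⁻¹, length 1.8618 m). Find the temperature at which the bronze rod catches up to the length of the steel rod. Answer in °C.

Equal length when α₁L₁ΔT − α₂L₂ΔT = L₂ − L₁ = 3.50×10⁻³ m
α₁L₁ = 3.34494×10⁻⁵, α₂L₂ = 2.23416×10⁻⁵ → Δ(αL) = 1.11078×10⁻⁵ m/K
ΔT = 3.50×10⁻³ / 1.11078×10⁻⁵ = 315.094 K, so T = 26.0 + 315.094 = 341.094 °C

T = 341.1 °C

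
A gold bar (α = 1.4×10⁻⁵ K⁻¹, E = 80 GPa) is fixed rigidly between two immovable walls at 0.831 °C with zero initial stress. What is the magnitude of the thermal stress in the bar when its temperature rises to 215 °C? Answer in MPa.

Fully constrained: the free strain ε = αΔT is blocked, so σ = Eε = EαΔT.
|ΔT| = 214.169 K
σ = 80.0×10⁹ × 1.4×10⁻⁵ × 214.169 = 2.40×10⁸ Pa

σ = 240 MPa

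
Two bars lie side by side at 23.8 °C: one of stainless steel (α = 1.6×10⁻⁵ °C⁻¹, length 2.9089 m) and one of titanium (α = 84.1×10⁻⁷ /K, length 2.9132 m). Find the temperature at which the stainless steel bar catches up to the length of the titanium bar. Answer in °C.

T = 218.9 °C

L₁(1 + α₁ΔT) = L₂(1 + α₂ΔT) ⇒ ΔT = (L₂ − L₁)/(α₁L₁ − α₂L₂)
L₂ − L₁ = 2.9132 − 2.9089 = 4.30×10⁻³ m
α₁L₁ − α₂L₂ = 1.6×10⁻⁵×2.9089 − 84.1×10⁻⁷×2.9132 = 2.2042388×10⁻⁵ m/K
ΔT = 4.30×10⁻³ / 2.2042388×10⁻⁵ = 195.079 K
T = 23.8 + 195.079 = 218.879 °C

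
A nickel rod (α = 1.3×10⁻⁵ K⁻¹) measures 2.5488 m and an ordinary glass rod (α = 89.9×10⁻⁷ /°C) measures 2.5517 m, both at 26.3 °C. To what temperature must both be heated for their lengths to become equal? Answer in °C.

L₁(1 + α₁ΔT) = L₂(1 + α₂ΔT) ⇒ ΔT = (L₂ − L₁)/(α₁L₁ − α₂L₂)
L₂ − L₁ = 2.5517 − 2.5488 = 2.90×10⁻³ m
α₁L₁ − α₂L₂ = 1.3×10⁻⁵×2.5488 − 89.9×10⁻⁷×2.5517 = 1.0194617×10⁻⁵ m/K
ΔT = 2.90×10⁻³ / 1.0194617×10⁻⁵ = 284.464 K
T = 26.3 + 284.464 = 310.764 °C

T = 310.8 °C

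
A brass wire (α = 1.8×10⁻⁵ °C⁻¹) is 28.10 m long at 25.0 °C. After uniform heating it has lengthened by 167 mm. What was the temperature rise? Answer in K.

ΔT = 330 K

ΔL = αL₀ΔT ⇒ ΔT = ΔL / (αL₀)
ΔT = 167×10⁻³ m / (1.8×10⁻⁵ × 28.10 m) = 330.17 K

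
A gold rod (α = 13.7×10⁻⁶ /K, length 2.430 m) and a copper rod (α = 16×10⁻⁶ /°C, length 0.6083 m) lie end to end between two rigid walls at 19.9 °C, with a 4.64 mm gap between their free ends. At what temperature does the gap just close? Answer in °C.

Gap closes when ΔL₁ + ΔL₂ = 4.64 mm = 4.64×10⁻³ m
(α₁L₁ + α₂L₂)ΔT = g
α₁L₁ + α₂L₂ = 13.7×10⁻⁶×2.430 + 16×10⁻⁶×0.6083 = 4.30238×10⁻⁵ m/K
ΔT = 4.64×10⁻³ / 4.30238×10⁻⁵ = 107.85 K
T = 19.9 + 107.85 = 127.75 °C

T = 128 °C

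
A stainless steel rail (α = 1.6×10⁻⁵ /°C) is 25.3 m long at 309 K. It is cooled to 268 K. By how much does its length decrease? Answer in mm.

|ΔT| = |268 − 309| = 41 K
ΔL = αL₀ΔT = (1.6×10⁻⁵)(25.3)(41) = 1.66×10⁻² m

ΔL = 16.6 mm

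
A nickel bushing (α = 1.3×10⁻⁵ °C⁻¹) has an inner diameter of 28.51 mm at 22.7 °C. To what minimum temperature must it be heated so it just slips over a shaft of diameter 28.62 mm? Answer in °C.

Required Δd = 28.62 − 28.51 = 0.11 mm
Δd = αd₀ΔT ⇒ ΔT = Δd/(αd₀) = 0.11 / (1.3×10⁻⁵ × 28.51) = 296.79 K
T_min = 22.7 + 296.79 = 319.49 °C

T = 319 °C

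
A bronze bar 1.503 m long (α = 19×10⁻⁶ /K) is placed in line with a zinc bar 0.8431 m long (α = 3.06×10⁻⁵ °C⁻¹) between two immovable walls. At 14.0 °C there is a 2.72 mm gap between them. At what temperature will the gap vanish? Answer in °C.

T = 64.0 °C

α₁L₁ = 2.8557×10⁻⁵ m/K, α₂L₂ = 2.579886×10⁻⁵ m/K → total 5.435586×10⁻⁵ m/K
ΔT = g/(α₁L₁+α₂L₂) = 2.72×10⁻³ / 5.435586×10⁻⁵ = 50.041 K
T = 14.0 + 50.041 = 64.041 °C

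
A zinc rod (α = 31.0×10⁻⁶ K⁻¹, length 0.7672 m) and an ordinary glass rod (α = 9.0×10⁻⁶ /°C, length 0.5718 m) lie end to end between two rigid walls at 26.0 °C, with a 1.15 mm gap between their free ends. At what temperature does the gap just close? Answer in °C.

T = 65.8 °C

Gap closes when ΔL₁ + ΔL₂ = 1.15 mm = 1.15×10⁻³ m
(α₁L₁ + α₂L₂)ΔT = g
α₁L₁ + α₂L₂ = 31.0×10⁻⁶×0.7672 + 9.0×10⁻⁶×0.5718 = 2.89294×10⁻⁵ m/K
ΔT = 1.15×10⁻³ / 2.89294×10⁻⁵ = 39.752 K
T = 26.0 + 39.752 = 65.752 °C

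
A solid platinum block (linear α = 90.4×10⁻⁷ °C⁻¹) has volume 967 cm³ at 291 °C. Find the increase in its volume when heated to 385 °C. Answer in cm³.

ΔV = 2.47 cm³

Isotropic solid: β ≈ 3α = 2.7×10⁻⁵ /K; ΔT = 94 K
ΔV = 3αV₀ΔT = 3(90.4×10⁻⁷)(967)(94) = 2.47 cm³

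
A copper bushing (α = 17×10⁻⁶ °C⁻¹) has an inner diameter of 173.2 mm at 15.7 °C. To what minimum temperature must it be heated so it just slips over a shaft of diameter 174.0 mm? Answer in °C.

T = 287 °C

Required Δd = 174.0 − 173.2 = 0.8 mm
Δd = αd₀ΔT ⇒ ΔT = Δd/(αd₀) = 0.8 / (17×10⁻⁶ × 173.2) = 271.70 K
T_min = 15.7 + 271.70 = 287.40 °C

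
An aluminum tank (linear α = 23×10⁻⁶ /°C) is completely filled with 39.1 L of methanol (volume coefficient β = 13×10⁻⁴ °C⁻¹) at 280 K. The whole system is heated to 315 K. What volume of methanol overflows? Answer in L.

The tank also expands: β_container ≈ 3α = 6.9×10⁻⁵ /K
Net overflow = V₀(β_liq − 3α_cont)ΔT
β − 3α = 1.30×10⁻³ − 6.9×10⁻⁵ = 1.231×10⁻³ /K; ΔT = 35 K
ΔV = 39.1 × 1.231×10⁻³ × 35 = 1.68 L

1.68 L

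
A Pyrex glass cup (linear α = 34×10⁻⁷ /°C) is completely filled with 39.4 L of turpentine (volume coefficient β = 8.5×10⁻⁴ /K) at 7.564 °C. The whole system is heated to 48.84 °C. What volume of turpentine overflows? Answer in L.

1.37 L

The cup also expands: β_container ≈ 3α = 1.02×10⁻⁵ /K
Net overflow = V₀(β_liq − 3α_cont)ΔT
β − 3α = 8.50×10⁻⁴ − 1.02×10⁻⁵ = 8.398×10⁻⁴ /K; ΔT = 41.276 K
ΔV = 39.4 × 8.398×10⁻⁴ × 41.276 = 1.37 L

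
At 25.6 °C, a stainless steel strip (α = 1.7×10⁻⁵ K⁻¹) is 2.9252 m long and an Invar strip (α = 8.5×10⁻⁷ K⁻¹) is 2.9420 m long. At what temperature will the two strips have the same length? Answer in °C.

L₁(1 + α₁ΔT) = L₂(1 + α₂ΔT) ⇒ ΔT = (L₂ − L₁)/(α₁L₁ − α₂L₂)
L₂ − L₁ = 2.9420 − 2.9252 = 1.68×10⁻² m
α₁L₁ − α₂L₂ = 1.7×10⁻⁵×2.9252 − 8.5×10⁻⁷×2.9420 = 4.72277×10⁻⁵ m/K
ΔT = 1.68×10⁻² / 4.72277×10⁻⁵ = 355.723 K
T = 25.6 + 355.723 = 381.323 °C

T = 381.3 °C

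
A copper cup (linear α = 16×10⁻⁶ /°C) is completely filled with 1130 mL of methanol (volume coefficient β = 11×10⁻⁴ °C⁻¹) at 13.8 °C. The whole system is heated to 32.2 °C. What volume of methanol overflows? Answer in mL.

The cup also expands: β_container ≈ 3α = 4.8×10⁻⁵ /K
Net overflow = V₀(β_liq − 3α_cont)ΔT
β − 3α = 1.10×10⁻³ − 4.8×10⁻⁵ = 1.052×10⁻³ /K; ΔT = 18.4 K
ΔV = 1130 × 1.052×10⁻³ × 18.4 = 21.9 mL

21.9 mL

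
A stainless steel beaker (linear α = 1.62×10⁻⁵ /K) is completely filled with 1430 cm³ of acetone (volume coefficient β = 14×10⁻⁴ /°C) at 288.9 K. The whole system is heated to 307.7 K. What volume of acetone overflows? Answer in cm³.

36.3 cm³

The beaker also expands: β_container ≈ 3α = 4.86×10⁻⁵ /K
Net overflow = V₀(β_liq − 3α_cont)ΔT
β − 3α = 1.40×10⁻³ − 4.86×10⁻⁵ = 1.3514×10⁻³ /K; ΔT = 18.8 K
ΔV = 1430 × 1.3514×10⁻³ × 18.8 = 36.3 cm³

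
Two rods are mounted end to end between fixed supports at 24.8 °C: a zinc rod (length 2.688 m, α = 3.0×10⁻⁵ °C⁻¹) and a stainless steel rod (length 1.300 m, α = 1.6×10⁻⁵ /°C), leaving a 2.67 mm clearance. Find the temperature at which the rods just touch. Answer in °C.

Gap closes when ΔL₁ + ΔL₂ = 2.67 mm = 2.67×10⁻³ m
(α₁L₁ + α₂L₂)ΔT = g
α₁L₁ + α₂L₂ = 3.0×10⁻⁵×2.688 + 1.6×10⁻⁵×1.300 = 1.0144×10⁻⁴ m/K
ΔT = 2.67×10⁻³ / 1.0144×10⁻⁴ = 26.321 K
T = 24.8 + 26.321 = 51.121 °C

T = 51.1 °C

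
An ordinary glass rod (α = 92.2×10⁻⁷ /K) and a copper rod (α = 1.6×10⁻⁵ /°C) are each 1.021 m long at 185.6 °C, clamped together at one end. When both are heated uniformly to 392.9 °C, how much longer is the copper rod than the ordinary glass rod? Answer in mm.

ΔT = 207.3 K
ordinary glass: ΔL = 92.2×10⁻⁷ × 1.021 m × 207.3 = 1.9514×10⁻³ m = 1.9514 mm
copper: ΔL = 1.6×10⁻⁵ × 1.021 m × 207.3 = 3.3865×10⁻³ m = 3.3865 mm
difference = 3.3865 − 1.9514 = 1.4351 mm

1.44 mm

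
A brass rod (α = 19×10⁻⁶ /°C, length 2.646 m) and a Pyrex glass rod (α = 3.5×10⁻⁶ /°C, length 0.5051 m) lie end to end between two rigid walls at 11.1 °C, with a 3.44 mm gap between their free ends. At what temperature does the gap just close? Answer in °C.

T = 77.2 °C

α₁L₁ = 5.0274×10⁻⁵ m/K, α₂L₂ = 1.76785×10⁻⁶ m/K → total 5.204185×10⁻⁵ m/K
ΔT = g/(α₁L₁+α₂L₂) = 3.44×10⁻³ / 5.204185×10⁻⁵ = 66.101 K
T = 11.1 + 66.101 = 77.201 °C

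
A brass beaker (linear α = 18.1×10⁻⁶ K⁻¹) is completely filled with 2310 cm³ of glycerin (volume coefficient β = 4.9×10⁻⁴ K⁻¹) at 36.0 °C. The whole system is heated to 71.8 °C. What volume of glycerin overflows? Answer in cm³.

The beaker also expands: β_container ≈ 3α = 5.43×10⁻⁵ /K
Net overflow = V₀(β_liq − 3α_cont)ΔT
β − 3α = 4.90×10⁻⁴ − 5.43×10⁻⁵ = 4.357×10⁻⁴ /K; ΔT = 35.8 K
ΔV = 2310 × 4.357×10⁻⁴ × 35.8 = 36.0 cm³

36.0 cm³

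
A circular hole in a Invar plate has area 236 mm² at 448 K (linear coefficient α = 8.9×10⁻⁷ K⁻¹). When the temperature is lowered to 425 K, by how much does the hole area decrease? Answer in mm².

ΔA = 0.00966 mm²

Area coefficient ≈ 2α; |ΔT| = 23 K
ΔA = 2αA₀ΔT = 2(8.9×10⁻⁷)(236)(23) = 9.66×10⁻³ mm²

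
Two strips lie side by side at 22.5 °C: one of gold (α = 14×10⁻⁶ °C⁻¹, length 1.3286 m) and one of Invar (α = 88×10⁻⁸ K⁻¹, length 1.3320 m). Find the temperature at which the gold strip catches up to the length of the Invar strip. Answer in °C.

T = 217.6 °C

L₁(1 + α₁ΔT) = L₂(1 + α₂ΔT) ⇒ ΔT = (L₂ − L₁)/(α₁L₁ − α₂L₂)
L₂ − L₁ = 1.3320 − 1.3286 = 3.40×10⁻³ m
α₁L₁ − α₂L₂ = 14×10⁻⁶×1.3286 − 88×10⁻⁸×1.3320 = 1.742824×10⁻⁵ m/K
ΔT = 3.40×10⁻³ / 1.742824×10⁻⁵ = 195.086 K
T = 22.5 + 195.086 = 217.586 °C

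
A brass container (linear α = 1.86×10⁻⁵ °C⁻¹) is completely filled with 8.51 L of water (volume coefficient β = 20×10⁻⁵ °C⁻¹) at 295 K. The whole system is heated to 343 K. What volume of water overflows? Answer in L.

The container also expands: β_container ≈ 3α = 5.58×10⁻⁵ /K
Net overflow = V₀(β_liq − 3α_cont)ΔT
β − 3α = 2.00×10⁻⁴ − 5.58×10⁻⁵ = 1.442×10⁻⁴ /K; ΔT = 48 K
ΔV = 8.51 × 1.442×10⁻⁴ × 48 = 0.0589 L

0.0589 L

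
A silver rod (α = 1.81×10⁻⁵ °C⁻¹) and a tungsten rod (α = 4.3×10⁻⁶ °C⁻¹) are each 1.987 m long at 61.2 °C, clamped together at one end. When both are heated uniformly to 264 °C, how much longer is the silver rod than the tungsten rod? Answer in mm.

ΔT = 202.8 K
silver: ΔL = 1.81×10⁻⁵ × 1.987 m × 202.8 = 7.2936×10⁻³ m = 7.2936 mm
tungsten: ΔL = 4.3×10⁻⁶ × 1.987 m × 202.8 = 1.7327×10⁻³ m = 1.7327 mm
difference = 7.2936 − 1.7327 = 5.5609 mm

5.56 mm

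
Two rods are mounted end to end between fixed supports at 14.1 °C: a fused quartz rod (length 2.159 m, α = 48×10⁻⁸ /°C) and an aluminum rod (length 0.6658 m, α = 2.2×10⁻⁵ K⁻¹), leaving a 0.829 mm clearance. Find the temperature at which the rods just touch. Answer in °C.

T = 67.0 °C

Gap closes when ΔL₁ + ΔL₂ = 0.829 mm = 8.29×10⁻⁴ m
(α₁L₁ + α₂L₂)ΔT = g
α₁L₁ + α₂L₂ = 48×10⁻⁸×2.159 + 2.2×10⁻⁵×0.6658 = 1.568392×10⁻⁵ m/K
ΔT = 8.29×10⁻⁴ / 1.568392×10⁻⁵ = 52.857 K
T = 14.1 + 52.857 = 66.957 °C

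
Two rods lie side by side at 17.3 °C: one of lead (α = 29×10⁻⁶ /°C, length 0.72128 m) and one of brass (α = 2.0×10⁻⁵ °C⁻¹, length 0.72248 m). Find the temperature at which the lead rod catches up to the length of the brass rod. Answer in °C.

T = 202.8 °C

L₁(1 + α₁ΔT) = L₂(1 + α₂ΔT) ⇒ ΔT = (L₂ − L₁)/(α₁L₁ − α₂L₂)
L₂ − L₁ = 0.72248 − 0.72128 = 1.20×10⁻³ m
α₁L₁ − α₂L₂ = 29×10⁻⁶×0.72128 − 2.0×10⁻⁵×0.72248 = 6.46752×10⁻⁶ m/K
ΔT = 1.20×10⁻³ / 6.46752×10⁻⁶ = 185.543 K
T = 17.3 + 185.543 = 202.843 °C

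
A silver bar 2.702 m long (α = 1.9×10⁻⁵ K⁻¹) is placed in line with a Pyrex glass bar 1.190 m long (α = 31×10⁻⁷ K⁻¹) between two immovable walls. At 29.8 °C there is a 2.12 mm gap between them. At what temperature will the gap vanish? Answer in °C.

T = 68.3 °C

Gap closes when ΔL₁ + ΔL₂ = 2.12 mm = 2.12×10⁻³ m
(α₁L₁ + α₂L₂)ΔT = g
α₁L₁ + α₂L₂ = 1.9×10⁻⁵×2.702 + 31×10⁻⁷×1.190 = 5.5027×10⁻⁵ m/K
ΔT = 2.12×10⁻³ / 5.5027×10⁻⁵ = 38.527 K
T = 29.8 + 38.527 = 68.327 °C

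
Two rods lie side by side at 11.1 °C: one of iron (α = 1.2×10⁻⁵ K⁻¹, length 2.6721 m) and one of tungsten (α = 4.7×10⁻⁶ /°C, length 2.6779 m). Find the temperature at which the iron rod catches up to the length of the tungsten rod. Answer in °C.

T = 308.9 °C

L₁(1 + α₁ΔT) = L₂(1 + α₂ΔT) ⇒ ΔT = (L₂ − L₁)/(α₁L₁ − α₂L₂)
L₂ − L₁ = 2.6779 − 2.6721 = 5.80×10⁻³ m
α₁L₁ − α₂L₂ = 1.2×10⁻⁵×2.6721 − 4.7×10⁻⁶×2.6779 = 1.947907×10⁻⁵ m/K
ΔT = 5.80×10⁻³ / 1.947907×10⁻⁵ = 297.755 K
T = 11.1 + 297.755 = 308.855 °C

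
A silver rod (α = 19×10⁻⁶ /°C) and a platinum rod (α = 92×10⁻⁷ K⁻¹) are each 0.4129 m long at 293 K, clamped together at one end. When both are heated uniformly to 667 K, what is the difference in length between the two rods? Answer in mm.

ΔT = 374 K
silver: ΔL = 19×10⁻⁶ × 0.4129 m × 374 = 2.9341×10⁻³ m = 2.9341 mm
platinum: ΔL = 92×10⁻⁷ × 0.4129 m × 374 = 1.4207×10⁻³ m = 1.4207 mm
difference = 2.9341 − 1.4207 = 1.5134 mm

1.51 mm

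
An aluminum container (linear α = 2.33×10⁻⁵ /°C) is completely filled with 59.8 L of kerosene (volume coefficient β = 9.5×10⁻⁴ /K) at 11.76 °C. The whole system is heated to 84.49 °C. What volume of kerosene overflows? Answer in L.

3.83 L

The container also expands: β_container ≈ 3α = 6.99×10⁻⁵ /K
Net overflow = V₀(β_liq − 3α_cont)ΔT
β − 3α = 9.50×10⁻⁴ − 6.99×10⁻⁵ = 8.801×10⁻⁴ /K; ΔT = 72.73 K
ΔV = 59.8 × 8.801×10⁻⁴ × 72.73 = 3.83 L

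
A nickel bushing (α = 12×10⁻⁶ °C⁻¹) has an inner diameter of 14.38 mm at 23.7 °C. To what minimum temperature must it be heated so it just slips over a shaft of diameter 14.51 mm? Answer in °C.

T = 777 °C

Required Δd = 14.51 − 14.38 = 0.13 mm
Δd = αd₀ΔT ⇒ ΔT = Δd/(αd₀) = 0.13 / (12×10⁻⁶ × 14.38) = 753.36 K
T_min = 23.7 + 753.36 = 777.06 °C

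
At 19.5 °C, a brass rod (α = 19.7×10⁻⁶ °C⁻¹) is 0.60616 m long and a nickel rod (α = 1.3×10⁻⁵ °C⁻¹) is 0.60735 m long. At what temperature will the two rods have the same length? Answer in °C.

T = 313.6 °C

L₁(1 + α₁ΔT) = L₂(1 + α₂ΔT) ⇒ ΔT = (L₂ − L₁)/(α₁L₁ − α₂L₂)
L₂ − L₁ = 0.60735 − 0.60616 = 1.19×10⁻³ m
α₁L₁ − α₂L₂ = 19.7×10⁻⁶×0.60616 − 1.3×10⁻⁵×0.60735 = 4.045802×10⁻⁶ m/K
ΔT = 1.19×10⁻³ / 4.045802×10⁻⁶ = 294.132 K
T = 19.5 + 294.132 = 313.632 °C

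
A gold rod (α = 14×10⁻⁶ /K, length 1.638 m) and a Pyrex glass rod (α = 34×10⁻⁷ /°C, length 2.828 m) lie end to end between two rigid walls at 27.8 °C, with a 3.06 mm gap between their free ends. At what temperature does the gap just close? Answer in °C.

T = 122 °C

Gap closes when ΔL₁ + ΔL₂ = 3.06 mm = 3.06×10⁻³ m
(α₁L₁ + α₂L₂)ΔT = g
α₁L₁ + α₂L₂ = 14×10⁻⁶×1.638 + 34×10⁻⁷×2.828 = 3.25472×10⁻⁵ m/K
ΔT = 3.06×10⁻³ / 3.25472×10⁻⁵ = 94.02 K
T = 27.8 + 94.02 = 121.82 °C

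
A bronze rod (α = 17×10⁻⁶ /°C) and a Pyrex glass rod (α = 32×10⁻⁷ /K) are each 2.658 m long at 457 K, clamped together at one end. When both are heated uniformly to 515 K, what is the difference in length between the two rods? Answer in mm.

2.13 mm

ΔT = 58 K
bronze: ΔL = 17×10⁻⁶ × 2.658 m × 58 = 2.6208×10⁻³ m = 2.6208 mm
Pyrex glass: ΔL = 32×10⁻⁷ × 2.658 m × 58 = 4.9332×10⁻⁴ m = 0.49332 mm
difference = 2.6208 − 0.49332 = 2.12748 mm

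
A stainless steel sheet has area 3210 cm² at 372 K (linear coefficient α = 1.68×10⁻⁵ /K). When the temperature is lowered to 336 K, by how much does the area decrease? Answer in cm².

ΔA = 3.88 cm²

Area coefficient ≈ 2α; |ΔT| = 36 K
ΔA = 2αA₀ΔT = 2(1.68×10⁻⁵)(3210)(36) = 3.88 cm²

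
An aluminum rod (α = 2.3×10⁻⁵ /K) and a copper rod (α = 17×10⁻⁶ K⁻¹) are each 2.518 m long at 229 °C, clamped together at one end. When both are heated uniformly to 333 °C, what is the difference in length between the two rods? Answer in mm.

1.57 mm

ΔT = 104 K
aluminum: ΔL = 2.3×10⁻⁵ × 2.518 m × 104 = 6.0231×10⁻³ m = 6.0231 mm
copper: ΔL = 17×10⁻⁶ × 2.518 m × 104 = 4.4518×10⁻³ m = 4.4518 mm
difference = 6.0231 − 4.4518 = 1.5713 mm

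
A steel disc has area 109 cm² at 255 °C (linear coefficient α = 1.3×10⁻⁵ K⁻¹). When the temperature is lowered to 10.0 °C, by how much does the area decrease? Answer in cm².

Area coefficient ≈ 2α; |ΔT| = 245.0 K
ΔA = 2αA₀ΔT = 2(1.3×10⁻⁵)(109)(245.0) = 0.694 cm²

ΔA = 0.694 cm²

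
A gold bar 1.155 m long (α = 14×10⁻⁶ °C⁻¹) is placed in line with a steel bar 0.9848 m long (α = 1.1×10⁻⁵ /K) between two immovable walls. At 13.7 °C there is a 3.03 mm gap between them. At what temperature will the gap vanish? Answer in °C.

α₁L₁ = 1.617×10⁻⁵ m/K, α₂L₂ = 1.08328×10⁻⁵ m/K → total 2.70028×10⁻⁵ m/K
ΔT = g/(α₁L₁+α₂L₂) = 3.03×10⁻³ / 2.70028×10⁻⁵ = 112.21 K
T = 13.7 + 112.21 = 125.91 °C

T = 126 °C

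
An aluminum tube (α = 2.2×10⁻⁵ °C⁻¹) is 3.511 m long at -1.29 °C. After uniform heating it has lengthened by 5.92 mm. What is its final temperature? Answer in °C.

ΔL = αL₀ΔT ⇒ ΔT = ΔL / (αL₀)
ΔT = 5.92×10⁻³ m / (2.2×10⁻⁵ × 3.511 m) = 76.642 K
T = -1.29 + 76.642 = 75.352 °C

T = 75.4 °C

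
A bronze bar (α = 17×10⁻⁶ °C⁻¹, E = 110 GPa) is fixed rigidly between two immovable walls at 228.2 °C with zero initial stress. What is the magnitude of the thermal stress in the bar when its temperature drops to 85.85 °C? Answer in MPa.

σ = 266 MPa

Fully constrained: the free strain ε = αΔT is blocked, so σ = Eε = EαΔT.
|ΔT| = 142.35 K
σ = 110×10⁹ × 17×10⁻⁶ × 142.35 = 2.66×10⁸ Pa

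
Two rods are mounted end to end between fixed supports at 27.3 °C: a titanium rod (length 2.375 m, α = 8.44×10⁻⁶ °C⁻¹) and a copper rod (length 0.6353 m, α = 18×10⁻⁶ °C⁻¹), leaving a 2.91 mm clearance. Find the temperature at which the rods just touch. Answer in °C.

T = 120 °C

Gap closes when ΔL₁ + ΔL₂ = 2.91 mm = 2.91×10⁻³ m
(α₁L₁ + α₂L₂)ΔT = g
α₁L₁ + α₂L₂ = 8.44×10⁻⁶×2.375 + 18×10⁻⁶×0.6353 = 3.14804×10⁻⁵ m/K
ΔT = 2.91×10⁻³ / 3.14804×10⁻⁵ = 92.44 K
T = 27.3 + 92.44 = 119.74 °C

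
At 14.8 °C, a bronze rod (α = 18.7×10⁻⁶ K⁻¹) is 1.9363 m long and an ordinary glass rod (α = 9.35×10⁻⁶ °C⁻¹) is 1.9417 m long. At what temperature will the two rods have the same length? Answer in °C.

T = 313.9 °C

L₁(1 + α₁ΔT) = L₂(1 + α₂ΔT) ⇒ ΔT = (L₂ − L₁)/(α₁L₁ − α₂L₂)
L₂ − L₁ = 1.9417 − 1.9363 = 5.40×10⁻³ m
α₁L₁ − α₂L₂ = 18.7×10⁻⁶×1.9363 − 9.35×10⁻⁶×1.9417 = 1.8053915×10⁻⁵ m/K
ΔT = 5.40×10⁻³ / 1.8053915×10⁻⁵ = 299.104 K
T = 14.8 + 299.104 = 313.904 °C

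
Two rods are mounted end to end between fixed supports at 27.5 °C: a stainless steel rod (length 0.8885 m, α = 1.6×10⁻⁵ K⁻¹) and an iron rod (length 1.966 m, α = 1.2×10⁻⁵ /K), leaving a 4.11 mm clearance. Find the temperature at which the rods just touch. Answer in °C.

T = 136 °C

α₁L₁ = 1.4216×10⁻⁵ m/K, α₂L₂ = 2.3592×10⁻⁵ m/K → total 3.7808×10⁻⁵ m/K
ΔT = g/(α₁L₁+α₂L₂) = 4.11×10⁻³ / 3.7808×10⁻⁵ = 108.71 K
T = 27.5 + 108.71 = 136.21 °C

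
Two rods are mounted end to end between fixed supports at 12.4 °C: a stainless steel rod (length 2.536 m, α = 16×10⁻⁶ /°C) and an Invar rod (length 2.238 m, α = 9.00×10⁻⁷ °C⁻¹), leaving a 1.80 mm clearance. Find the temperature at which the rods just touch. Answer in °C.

Gap closes when ΔL₁ + ΔL₂ = 1.80 mm = 1.80×10⁻³ m
(α₁L₁ + α₂L₂)ΔT = g
α₁L₁ + α₂L₂ = 16×10⁻⁶×2.536 + 9.00×10⁻⁷×2.238 = 4.25902×10⁻⁵ m/K
ΔT = 1.80×10⁻³ / 4.25902×10⁻⁵ = 42.263 K
T = 12.4 + 42.263 = 54.663 °C

T = 54.7 °C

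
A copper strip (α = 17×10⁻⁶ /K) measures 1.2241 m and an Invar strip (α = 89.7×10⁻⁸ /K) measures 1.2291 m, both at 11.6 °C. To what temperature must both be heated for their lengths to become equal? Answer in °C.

Equal length when α₁L₁ΔT − α₂L₂ΔT = L₂ − L₁ = 5.00×10⁻³ m
α₁L₁ = 2.08097×10⁻⁵, α₂L₂ = 1.1025027×10⁻⁶ → Δ(αL) = 1.97071973×10⁻⁵ m/K
ΔT = 5.00×10⁻³ / 1.97071973×10⁻⁵ = 253.714 K, so T = 11.6 + 253.714 = 265.314 °C

T = 265.3 °C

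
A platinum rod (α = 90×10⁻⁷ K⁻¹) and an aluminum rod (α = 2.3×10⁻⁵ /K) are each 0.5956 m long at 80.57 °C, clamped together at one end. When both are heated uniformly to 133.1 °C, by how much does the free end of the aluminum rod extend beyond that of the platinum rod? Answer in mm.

0.438 mm

ΔT = 52.53 K
platinum: ΔL = 90×10⁻⁷ × 0.5956 m × 52.53 = 2.8158×10⁻⁴ m = 0.28158 mm
aluminum: ΔL = 2.3×10⁻⁵ × 0.5956 m × 52.53 = 7.1960×10⁻⁴ m = 0.71960 mm
difference = 0.71960 − 0.28158 = 0.43802 mm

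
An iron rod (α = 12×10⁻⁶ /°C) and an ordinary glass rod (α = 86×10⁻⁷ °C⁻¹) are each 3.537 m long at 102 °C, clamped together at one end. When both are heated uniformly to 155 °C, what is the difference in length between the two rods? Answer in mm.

0.637 mm

ΔT = 53 K
iron: ΔL = 12×10⁻⁶ × 3.537 m × 53 = 2.2495×10⁻³ m = 2.2495 mm
ordinary glass: ΔL = 86×10⁻⁷ × 3.537 m × 53 = 1.6122×10⁻³ m = 1.6122 mm
difference = 2.2495 − 1.6122 = 0.6373 mm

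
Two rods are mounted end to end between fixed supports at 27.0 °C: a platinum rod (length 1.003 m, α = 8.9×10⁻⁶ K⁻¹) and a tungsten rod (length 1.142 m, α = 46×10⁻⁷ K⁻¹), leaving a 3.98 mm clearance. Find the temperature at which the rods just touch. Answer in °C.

Gap closes when ΔL₁ + ΔL₂ = 3.98 mm = 3.98×10⁻³ m
(α₁L₁ + α₂L₂)ΔT = g
α₁L₁ + α₂L₂ = 8.9×10⁻⁶×1.003 + 46×10⁻⁷×1.142 = 1.41799×10⁻⁵ m/K
ΔT = 3.98×10⁻³ / 1.41799×10⁻⁵ = 280.68 K
T = 27.0 + 280.68 = 307.68 °C

T = 308 °C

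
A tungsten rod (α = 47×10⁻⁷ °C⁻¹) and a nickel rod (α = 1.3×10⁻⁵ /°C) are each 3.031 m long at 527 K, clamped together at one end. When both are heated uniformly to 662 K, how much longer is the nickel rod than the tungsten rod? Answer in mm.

3.40 mm

ΔT = 135 K
tungsten: ΔL = 47×10⁻⁷ × 3.031 m × 135 = 1.9232×10⁻³ m = 1.9232 mm
nickel: ΔL = 1.3×10⁻⁵ × 3.031 m × 135 = 5.3194×10⁻³ m = 5.3194 mm
difference = 5.3194 − 1.9232 = 3.3962 mm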